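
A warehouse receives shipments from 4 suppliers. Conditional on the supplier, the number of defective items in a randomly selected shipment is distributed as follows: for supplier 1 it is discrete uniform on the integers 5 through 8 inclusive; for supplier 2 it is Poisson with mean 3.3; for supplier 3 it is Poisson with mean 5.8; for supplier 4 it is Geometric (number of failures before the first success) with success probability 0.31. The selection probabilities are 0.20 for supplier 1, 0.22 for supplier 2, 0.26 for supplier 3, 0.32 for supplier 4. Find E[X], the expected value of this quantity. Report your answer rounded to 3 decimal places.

Component means — 1: 6.5; 2: 3.3; 3: 5.8; 4: 2.22581.
E[X] = 0.2·6.5 + 0.22·3.3 + 0.26·5.8 + 0.32·2.22581 = 4.24626.

4.246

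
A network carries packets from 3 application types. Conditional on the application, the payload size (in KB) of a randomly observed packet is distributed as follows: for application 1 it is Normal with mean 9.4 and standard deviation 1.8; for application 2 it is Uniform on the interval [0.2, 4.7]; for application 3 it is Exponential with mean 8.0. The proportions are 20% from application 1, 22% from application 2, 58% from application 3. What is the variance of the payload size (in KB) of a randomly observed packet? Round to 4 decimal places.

44.4223

Per component, 1: μ=9.4, E[X²]=91.6; 2: μ=2.45, E[X²]=7.69; 3: μ=8, E[X²]=128.
E[X] = 0.2·9.4 + 0.22·2.45 + 0.58·8 = 7.059.
E[X²] = 0.2·91.6 + 0.22·7.69 + 0.58·128 = 94.2518.
Var(X) = E[X²] − (E[X])² = 94.2518 − 49.8295 = 44.4223.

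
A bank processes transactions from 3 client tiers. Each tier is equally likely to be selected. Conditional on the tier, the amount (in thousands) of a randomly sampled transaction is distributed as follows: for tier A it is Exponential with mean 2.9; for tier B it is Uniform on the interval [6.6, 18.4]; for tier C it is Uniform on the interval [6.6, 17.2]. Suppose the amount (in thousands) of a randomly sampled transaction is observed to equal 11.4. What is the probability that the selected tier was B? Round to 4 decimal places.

Likelihoods f(11.4 | ·): A: 0.00676668; B: 0.0847458; C: 0.0943396.
Posterior ∝ prior × likelihood. Numerator for B: 0.333333·0.0847458 = 0.0282486.
Normalizing constant: 0.333333·0.00676668 + 0.333333·0.0847458 + 0.333333·0.0943396 = 0.0619507.
P(B | observation) = 0.0282486 / 0.0619507 = 0.455985.

0.4560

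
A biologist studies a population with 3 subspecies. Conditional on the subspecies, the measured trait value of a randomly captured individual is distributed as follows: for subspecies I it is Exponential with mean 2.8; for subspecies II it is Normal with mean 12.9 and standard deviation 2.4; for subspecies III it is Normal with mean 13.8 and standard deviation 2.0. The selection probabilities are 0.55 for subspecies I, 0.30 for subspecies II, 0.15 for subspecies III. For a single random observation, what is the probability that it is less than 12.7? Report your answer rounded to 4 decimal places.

0.7278

Conditional on each subspecies, P(X < 12.7): I: 0.989281; II: 0.466793; III: 0.29116.
By total probability, P(X < 12.7) = 0.55·0.989281 + 0.3·0.466793 + 0.15·0.29116 = 0.727816.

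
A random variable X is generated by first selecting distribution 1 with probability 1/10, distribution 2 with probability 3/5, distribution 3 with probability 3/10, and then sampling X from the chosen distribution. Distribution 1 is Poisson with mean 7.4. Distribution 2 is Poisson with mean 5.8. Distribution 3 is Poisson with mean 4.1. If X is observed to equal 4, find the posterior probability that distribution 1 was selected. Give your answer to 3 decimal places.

Likelihoods P(X=4 | ·): 1: 0.0763724; 2: 0.142755; 3: 0.195127.
Posterior ∝ prior × likelihood. Numerator for 1: 0.1·0.0763724 = 0.00763724.
Normalizing constant: 0.1·0.0763724 + 0.6·0.142755 + 0.3·0.195127 = 0.151829.
P(1 | observation) = 0.00763724 / 0.151829 = 0.0503017.

0.050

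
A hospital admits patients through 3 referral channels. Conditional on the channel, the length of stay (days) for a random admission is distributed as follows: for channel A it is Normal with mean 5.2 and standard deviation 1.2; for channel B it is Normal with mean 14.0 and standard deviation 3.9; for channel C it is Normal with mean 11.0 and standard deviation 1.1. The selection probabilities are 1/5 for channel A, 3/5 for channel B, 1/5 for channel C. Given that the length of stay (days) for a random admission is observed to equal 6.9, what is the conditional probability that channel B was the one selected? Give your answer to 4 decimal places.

0.3238

Likelihoods f(6.9 | ·): A: 0.121878; B: 0.0195057; C: 0.000348968.
Posterior ∝ prior × likelihood. Numerator for B: 0.6·0.0195057 = 0.0117034.
Normalizing constant: 0.2·0.121878 + 0.6·0.0195057 + 0.2·0.000348968 = 0.0361489.
P(B | observation) = 0.0117034 / 0.0361489 = 0.323756.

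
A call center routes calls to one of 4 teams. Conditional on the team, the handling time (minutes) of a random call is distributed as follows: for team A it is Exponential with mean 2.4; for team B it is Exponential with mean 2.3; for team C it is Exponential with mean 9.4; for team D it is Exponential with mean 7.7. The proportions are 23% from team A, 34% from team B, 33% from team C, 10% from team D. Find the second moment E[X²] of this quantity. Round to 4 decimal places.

For each component E[X²] = Var + (mean)², giving A: 11.52; B: 10.58; C: 176.72; D: 118.58.
Overall E[X²] = 0.23·11.52 + 0.34·10.58 + 0.33·176.72 + 0.1·118.58 = 76.4224.

76.4224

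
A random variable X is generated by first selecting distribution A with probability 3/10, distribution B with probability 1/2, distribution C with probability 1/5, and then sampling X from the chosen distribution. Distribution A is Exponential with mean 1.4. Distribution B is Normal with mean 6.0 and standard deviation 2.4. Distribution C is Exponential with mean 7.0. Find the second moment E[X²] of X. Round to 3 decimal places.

41.656

For each component E[X²] = Var + (mean)², giving A: 3.92; B: 41.76; C: 98.
Overall E[X²] = 0.3·3.92 + 0.5·41.76 + 0.2·98 = 41.656.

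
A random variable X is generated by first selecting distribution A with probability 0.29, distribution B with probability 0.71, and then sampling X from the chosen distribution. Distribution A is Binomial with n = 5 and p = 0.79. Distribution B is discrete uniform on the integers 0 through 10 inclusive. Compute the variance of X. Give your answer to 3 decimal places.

Per component, A: μ=3.95, E[X²]=16.432; B: μ=5, E[X²]=35.
E[X] = 0.29·3.95 + 0.71·5 = 4.6955.
E[X²] = 0.29·16.432 + 0.71·35 = 29.6153.
Var(X) = E[X²] − (E[X])² = 29.6153 − 22.0477 = 7.56756.

7.568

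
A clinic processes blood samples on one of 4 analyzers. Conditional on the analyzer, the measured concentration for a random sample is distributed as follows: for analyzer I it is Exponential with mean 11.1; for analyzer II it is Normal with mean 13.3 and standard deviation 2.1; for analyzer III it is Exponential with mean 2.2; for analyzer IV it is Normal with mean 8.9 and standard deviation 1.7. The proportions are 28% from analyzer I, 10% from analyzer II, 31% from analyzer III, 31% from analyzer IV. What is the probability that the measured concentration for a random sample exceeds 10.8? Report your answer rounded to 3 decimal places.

0.237

Conditional on each analyzer, P(X > 10.8): I: 0.377958; II: 0.88307; III: 0.00737919; IV: 0.131859.
By total probability, P(X > 10.8) = 0.28·0.377958 + 0.1·0.88307 + 0.31·0.00737919 + 0.31·0.131859 = 0.237299.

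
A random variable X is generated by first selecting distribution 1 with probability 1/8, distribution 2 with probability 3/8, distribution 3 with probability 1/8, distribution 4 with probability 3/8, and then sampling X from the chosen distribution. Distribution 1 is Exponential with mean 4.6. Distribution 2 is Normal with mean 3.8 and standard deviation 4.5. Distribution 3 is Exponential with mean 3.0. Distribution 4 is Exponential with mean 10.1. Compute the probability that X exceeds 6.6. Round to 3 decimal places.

Conditional on each component, P(X > 6.6): 1: 0.238167; 2: 0.266898; 3: 0.110803; 4: 0.52024.
By total probability, P(X > 6.6) = 0.125·0.238167 + 0.375·0.266898 + 0.125·0.110803 + 0.375·0.52024 = 0.338798.

0.339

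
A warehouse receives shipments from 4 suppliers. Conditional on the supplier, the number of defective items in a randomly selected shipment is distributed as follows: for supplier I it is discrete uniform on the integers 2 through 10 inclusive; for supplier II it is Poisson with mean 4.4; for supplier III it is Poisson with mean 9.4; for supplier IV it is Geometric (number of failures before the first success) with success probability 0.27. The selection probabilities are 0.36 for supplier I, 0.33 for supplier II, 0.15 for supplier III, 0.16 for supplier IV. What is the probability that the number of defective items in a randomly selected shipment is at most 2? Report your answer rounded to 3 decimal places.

Conditional on each supplier, P(X ≤ 2): I: 0.111111; II: 0.185142; III: 0.00451508; IV: 0.610983.
By total probability, P(X ≤ 2) = 0.36·0.111111 + 0.33·0.185142 + 0.15·0.00451508 + 0.16·0.610983 = 0.199531.

0.200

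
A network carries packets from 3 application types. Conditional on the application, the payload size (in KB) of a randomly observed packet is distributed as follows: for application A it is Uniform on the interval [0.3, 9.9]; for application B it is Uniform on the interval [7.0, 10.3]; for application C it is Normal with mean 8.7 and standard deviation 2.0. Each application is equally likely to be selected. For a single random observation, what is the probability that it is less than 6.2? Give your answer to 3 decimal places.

0.240

Conditional on each application, P(X < 6.2): A: 0.614583; B: 0; C: 0.10565.
By total probability, P(X < 6.2) = 0.333333·0.614583 + 0.333333·0 + 0.333333·0.10565 = 0.240078.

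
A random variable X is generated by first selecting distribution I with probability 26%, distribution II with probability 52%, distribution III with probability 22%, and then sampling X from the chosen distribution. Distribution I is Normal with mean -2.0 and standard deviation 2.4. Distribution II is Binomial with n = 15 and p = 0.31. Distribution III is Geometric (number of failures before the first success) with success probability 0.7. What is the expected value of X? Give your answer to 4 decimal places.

Component means — I: -2; II: 4.65; III: 0.428571.
E[X] = 0.26·-2 + 0.52·4.65 + 0.22·0.428571 = 1.99229.

1.9923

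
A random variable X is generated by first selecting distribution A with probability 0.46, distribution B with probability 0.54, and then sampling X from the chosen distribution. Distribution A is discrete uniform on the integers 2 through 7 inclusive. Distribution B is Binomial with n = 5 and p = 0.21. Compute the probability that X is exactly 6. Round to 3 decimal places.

0.077

Conditional on each component, P(X = 6): A: 0.166667; B: 0.
By total probability, P(X = 6) = 0.46·0.166667 + 0.54·0 = 0.0766667.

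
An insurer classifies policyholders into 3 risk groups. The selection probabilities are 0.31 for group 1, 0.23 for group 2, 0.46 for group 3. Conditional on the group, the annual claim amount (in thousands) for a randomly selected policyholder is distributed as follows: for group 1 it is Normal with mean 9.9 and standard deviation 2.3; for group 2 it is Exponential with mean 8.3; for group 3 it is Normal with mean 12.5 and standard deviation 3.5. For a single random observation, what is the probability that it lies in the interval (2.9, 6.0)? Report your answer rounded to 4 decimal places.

0.0773

Conditional on each group, P(2.9 < X < 6.0): 1: 0.0438066; 2: 0.219766; 3: 0.0286001.
By total probability, P(2.9 < X < 6.0) = 0.31·0.0438066 + 0.23·0.219766 + 0.46·0.0286001 = 0.0772822.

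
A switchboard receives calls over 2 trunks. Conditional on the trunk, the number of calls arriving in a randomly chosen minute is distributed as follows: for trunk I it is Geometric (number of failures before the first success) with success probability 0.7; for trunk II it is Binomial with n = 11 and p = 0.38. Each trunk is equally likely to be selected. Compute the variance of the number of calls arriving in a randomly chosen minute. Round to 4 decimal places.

Per component, I: μ=0.428571, E[X²]=0.795918; II: μ=4.18, E[X²]=20.064.
E[X] = 0.5·0.428571 + 0.5·4.18 = 2.30429.
E[X²] = 0.5·0.795918 + 0.5·20.064 = 10.43.
Var(X) = E[X²] − (E[X])² = 10.43 − 5.30973 = 5.12023.

5.1202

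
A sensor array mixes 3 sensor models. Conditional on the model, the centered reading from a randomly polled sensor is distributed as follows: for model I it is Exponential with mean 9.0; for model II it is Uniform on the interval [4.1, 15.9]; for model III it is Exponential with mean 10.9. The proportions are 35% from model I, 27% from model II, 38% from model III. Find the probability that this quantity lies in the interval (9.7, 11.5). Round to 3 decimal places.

Conditional on each model, P(9.7 < X < 11.5): I: 0.0616952; II: 0.152542; III: 0.062517.
By total probability, P(9.7 < X < 11.5) = 0.35·0.0616952 + 0.27·0.152542 + 0.38·0.062517 = 0.0865362.

0.087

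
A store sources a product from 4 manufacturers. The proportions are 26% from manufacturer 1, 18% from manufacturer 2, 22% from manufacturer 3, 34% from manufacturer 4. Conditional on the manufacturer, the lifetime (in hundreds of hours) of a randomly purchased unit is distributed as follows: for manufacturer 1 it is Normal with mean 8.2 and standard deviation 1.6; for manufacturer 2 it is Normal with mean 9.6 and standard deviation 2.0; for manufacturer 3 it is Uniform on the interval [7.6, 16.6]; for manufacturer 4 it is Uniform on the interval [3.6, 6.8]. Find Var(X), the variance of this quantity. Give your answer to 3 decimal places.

Per component, 1: μ=8.2, E[X²]=69.8; 2: μ=9.6, E[X²]=96.16; 3: μ=12.1, E[X²]=153.16; 4: μ=5.2, E[X²]=27.8933.
E[X] = 0.26·8.2 + 0.18·9.6 + 0.22·12.1 + 0.34·5.2 = 8.29.
E[X²] = 0.26·69.8 + 0.18·96.16 + 0.22·153.16 + 0.34·27.8933 = 78.6357.
Var(X) = E[X²] − (E[X])² = 78.6357 − 68.7241 = 9.91163.

9.912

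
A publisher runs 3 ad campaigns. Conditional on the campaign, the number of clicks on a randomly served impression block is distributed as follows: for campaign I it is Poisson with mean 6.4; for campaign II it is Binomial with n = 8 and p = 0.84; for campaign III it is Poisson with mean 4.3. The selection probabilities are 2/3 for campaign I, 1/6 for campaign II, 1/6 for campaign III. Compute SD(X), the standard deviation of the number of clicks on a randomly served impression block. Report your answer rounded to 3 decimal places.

Per component, I: μ=6.4, E[X²]=47.36; II: μ=6.72, E[X²]=46.2336; III: μ=4.3, E[X²]=22.79.
E[X] = 0.666667·6.4 + 0.166667·6.72 + 0.166667·4.3 = 6.10333.
E[X²] = 0.666667·47.36 + 0.166667·46.2336 + 0.166667·22.79 = 43.0773.
Var(X) = E[X²] − (E[X])² = 43.0773 − 37.2507 = 5.82659.
SD(X) = √5.82659 = 2.41383.

2.414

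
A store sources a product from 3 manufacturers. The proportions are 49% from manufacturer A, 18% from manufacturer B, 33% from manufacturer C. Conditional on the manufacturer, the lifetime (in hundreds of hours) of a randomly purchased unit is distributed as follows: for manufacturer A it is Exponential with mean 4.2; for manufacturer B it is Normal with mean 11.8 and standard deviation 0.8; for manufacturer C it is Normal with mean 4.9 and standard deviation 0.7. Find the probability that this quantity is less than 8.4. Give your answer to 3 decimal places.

Conditional on each manufacturer, P(X < 8.4): A: 0.864665; B: 1.06885e-05; C: 1.
By total probability, P(X < 8.4) = 0.49·0.864665 + 0.18·1.06885e-05 + 0.33·1 = 0.753688.

0.754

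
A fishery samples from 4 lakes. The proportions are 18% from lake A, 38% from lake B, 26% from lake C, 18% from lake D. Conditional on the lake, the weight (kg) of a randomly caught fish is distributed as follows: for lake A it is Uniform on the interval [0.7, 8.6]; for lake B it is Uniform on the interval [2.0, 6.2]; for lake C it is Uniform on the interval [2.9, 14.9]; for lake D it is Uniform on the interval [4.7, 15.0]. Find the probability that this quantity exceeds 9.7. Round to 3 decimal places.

0.205

Conditional on each lake, P(X > 9.7): A: 0; B: 0; C: 0.433333; D: 0.514563.
By total probability, P(X > 9.7) = 0.18·0 + 0.38·0 + 0.26·0.433333 + 0.18·0.514563 = 0.205288.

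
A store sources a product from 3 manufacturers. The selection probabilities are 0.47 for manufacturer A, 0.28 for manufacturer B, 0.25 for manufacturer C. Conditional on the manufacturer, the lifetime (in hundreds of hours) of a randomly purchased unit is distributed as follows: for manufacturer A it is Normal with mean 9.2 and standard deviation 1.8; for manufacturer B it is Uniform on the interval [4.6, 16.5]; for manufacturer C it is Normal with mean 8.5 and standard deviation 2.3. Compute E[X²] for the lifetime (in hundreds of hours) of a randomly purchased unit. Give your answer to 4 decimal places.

95.1575

For each component E[X²] = Var + (mean)², giving A: 87.88; B: 123.103; C: 77.54.
Overall E[X²] = 0.47·87.88 + 0.28·123.103 + 0.25·77.54 = 95.1575.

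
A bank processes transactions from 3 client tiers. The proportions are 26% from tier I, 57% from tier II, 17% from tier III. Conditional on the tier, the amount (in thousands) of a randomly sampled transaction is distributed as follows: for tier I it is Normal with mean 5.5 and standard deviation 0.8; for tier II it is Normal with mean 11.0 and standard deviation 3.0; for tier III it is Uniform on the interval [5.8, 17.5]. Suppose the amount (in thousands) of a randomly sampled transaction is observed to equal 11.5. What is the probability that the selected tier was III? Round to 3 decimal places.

0.163

Likelihoods f(11.5 | ·): I: 3.0429e-13; II: 0.131147; III: 0.0854701.
Posterior ∝ prior × likelihood. Numerator for III: 0.17·0.0854701 = 0.0145299.
Normalizing constant: 0.26·3.0429e-13 + 0.57·0.131147 + 0.17·0.0854701 = 0.0892835.
P(III | observation) = 0.0145299 / 0.0892835 = 0.162739.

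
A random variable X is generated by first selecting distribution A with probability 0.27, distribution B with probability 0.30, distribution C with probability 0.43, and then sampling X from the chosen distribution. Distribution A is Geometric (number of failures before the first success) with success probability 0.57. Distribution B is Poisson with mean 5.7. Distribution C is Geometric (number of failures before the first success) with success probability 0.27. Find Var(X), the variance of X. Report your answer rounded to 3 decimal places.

9.954

Per component, A: μ=0.754386, E[X²]=1.89258; B: μ=5.7, E[X²]=38.19; C: μ=2.7037, E[X²]=17.3237.
E[X] = 0.27·0.754386 + 0.3·5.7 + 0.43·2.7037 = 3.07628.
E[X²] = 0.27·1.89258 + 0.3·38.19 + 0.43·17.3237 = 19.4172.
Var(X) = E[X²] − (E[X])² = 19.4172 − 9.46348 = 9.95372.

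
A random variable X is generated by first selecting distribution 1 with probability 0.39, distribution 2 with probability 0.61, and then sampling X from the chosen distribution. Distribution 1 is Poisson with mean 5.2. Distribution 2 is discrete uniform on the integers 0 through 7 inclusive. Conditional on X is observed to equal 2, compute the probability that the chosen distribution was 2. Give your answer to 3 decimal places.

Likelihoods P(X=2 | ·): 1: 0.074584; 2: 0.125.
Posterior ∝ prior × likelihood. Numerator for 2: 0.61·0.125 = 0.07625.
Normalizing constant: 0.39·0.074584 + 0.61·0.125 = 0.105338.
P(2 | observation) = 0.07625 / 0.105338 = 0.723862.

0.724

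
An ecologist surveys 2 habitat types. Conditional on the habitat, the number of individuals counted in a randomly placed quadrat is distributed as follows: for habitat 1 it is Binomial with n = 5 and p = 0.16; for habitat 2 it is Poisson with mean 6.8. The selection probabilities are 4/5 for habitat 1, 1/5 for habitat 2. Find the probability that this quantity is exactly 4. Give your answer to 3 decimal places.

0.022

Conditional on each habitat, P(X = 4): 1: 0.00275251; 2: 0.0992252.
By total probability, P(X = 4) = 0.8·0.00275251 + 0.2·0.0992252 = 0.022047.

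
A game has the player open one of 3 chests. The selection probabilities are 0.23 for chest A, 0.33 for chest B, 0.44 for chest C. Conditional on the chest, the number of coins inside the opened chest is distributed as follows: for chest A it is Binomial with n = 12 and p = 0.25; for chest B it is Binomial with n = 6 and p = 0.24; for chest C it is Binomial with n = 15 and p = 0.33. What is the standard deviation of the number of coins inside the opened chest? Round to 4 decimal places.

Per component, A: μ=3, E[X²]=11.25; B: μ=1.44, E[X²]=3.168; C: μ=4.95, E[X²]=27.819.
E[X] = 0.23·3 + 0.33·1.44 + 0.44·4.95 = 3.3432.
E[X²] = 0.23·11.25 + 0.33·3.168 + 0.44·27.819 = 15.8733.
Var(X) = E[X²] − (E[X])² = 15.8733 − 11.177 = 4.69631.
SD(X) = √4.69631 = 2.1671.

2.1671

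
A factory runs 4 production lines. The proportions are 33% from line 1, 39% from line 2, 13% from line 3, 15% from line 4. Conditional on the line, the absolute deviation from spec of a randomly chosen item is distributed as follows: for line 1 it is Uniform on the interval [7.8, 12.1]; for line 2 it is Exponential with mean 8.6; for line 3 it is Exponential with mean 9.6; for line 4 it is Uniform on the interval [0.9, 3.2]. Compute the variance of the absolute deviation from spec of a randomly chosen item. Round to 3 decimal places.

Per component, 1: μ=9.95, E[X²]=100.543; 2: μ=8.6, E[X²]=147.92; 3: μ=9.6, E[X²]=184.32; 4: μ=2.05, E[X²]=4.64333.
E[X] = 0.33·9.95 + 0.39·8.6 + 0.13·9.6 + 0.15·2.05 = 8.193.
E[X²] = 0.33·100.543 + 0.39·147.92 + 0.13·184.32 + 0.15·4.64333 = 115.526.
Var(X) = E[X²] − (E[X])² = 115.526 − 67.1252 = 48.401.

48.401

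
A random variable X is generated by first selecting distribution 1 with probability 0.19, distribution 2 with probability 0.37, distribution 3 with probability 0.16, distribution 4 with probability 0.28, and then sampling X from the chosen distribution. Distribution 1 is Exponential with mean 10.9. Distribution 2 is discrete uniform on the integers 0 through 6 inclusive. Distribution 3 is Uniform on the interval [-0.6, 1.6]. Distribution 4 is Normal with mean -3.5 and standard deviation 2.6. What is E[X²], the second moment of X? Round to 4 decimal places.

For each component E[X²] = Var + (mean)², giving 1: 237.62; 2: 13; 3: 0.653333; 4: 19.01.
Overall E[X²] = 0.19·237.62 + 0.37·13 + 0.16·0.653333 + 0.28·19.01 = 55.3851.

55.3851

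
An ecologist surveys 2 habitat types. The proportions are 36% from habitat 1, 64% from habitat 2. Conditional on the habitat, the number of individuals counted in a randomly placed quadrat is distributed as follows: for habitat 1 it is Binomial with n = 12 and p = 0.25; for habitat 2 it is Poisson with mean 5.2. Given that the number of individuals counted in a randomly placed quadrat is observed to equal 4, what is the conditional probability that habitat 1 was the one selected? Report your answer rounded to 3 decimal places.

Likelihoods P(X=4 | ·): 1: 0.193578; 2: 0.168063.
Posterior ∝ prior × likelihood. Numerator for 1: 0.36·0.193578 = 0.069688.
Normalizing constant: 0.36·0.193578 + 0.64·0.168063 = 0.177248.
P(1 | observation) = 0.069688 / 0.177248 = 0.393167.

0.393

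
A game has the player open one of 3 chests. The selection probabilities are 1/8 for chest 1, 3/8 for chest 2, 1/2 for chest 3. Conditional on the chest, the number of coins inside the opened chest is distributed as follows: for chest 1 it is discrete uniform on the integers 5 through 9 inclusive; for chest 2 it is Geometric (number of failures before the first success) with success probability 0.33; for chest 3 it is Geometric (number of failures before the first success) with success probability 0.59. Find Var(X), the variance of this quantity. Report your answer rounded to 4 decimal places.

7.1228

Per component, 1: μ=7, E[X²]=51; 2: μ=2.0303, E[X²]=10.2746; 3: μ=0.694915, E[X²]=1.66073.
E[X] = 0.125·7 + 0.375·2.0303 + 0.5·0.694915 = 1.98382.
E[X²] = 0.125·51 + 0.375·10.2746 + 0.5·1.66073 = 11.0583.
Var(X) = E[X²] − (E[X])² = 11.0583 − 3.93555 = 7.12278.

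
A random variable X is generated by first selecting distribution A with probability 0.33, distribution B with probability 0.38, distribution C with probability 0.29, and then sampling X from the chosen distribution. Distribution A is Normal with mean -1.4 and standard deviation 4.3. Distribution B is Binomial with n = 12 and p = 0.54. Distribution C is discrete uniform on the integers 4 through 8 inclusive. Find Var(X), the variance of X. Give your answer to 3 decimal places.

20.867

Per component, A: μ=-1.4, E[X²]=20.45; B: μ=6.48, E[X²]=44.9712; C: μ=6, E[X²]=38.
E[X] = 0.33·-1.4 + 0.38·6.48 + 0.29·6 = 3.7404.
E[X²] = 0.33·20.45 + 0.38·44.9712 + 0.29·38 = 34.8576.
Var(X) = E[X²] − (E[X])² = 34.8576 − 13.9906 = 20.867.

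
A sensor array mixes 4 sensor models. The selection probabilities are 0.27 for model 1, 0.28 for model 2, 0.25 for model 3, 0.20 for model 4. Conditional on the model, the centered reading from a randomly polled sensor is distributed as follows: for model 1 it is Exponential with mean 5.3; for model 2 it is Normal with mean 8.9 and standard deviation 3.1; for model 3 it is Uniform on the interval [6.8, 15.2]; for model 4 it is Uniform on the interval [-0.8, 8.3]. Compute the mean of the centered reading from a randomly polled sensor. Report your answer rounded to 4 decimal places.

Component means — 1: 5.3; 2: 8.9; 3: 11; 4: 3.75.
E[X] = 0.27·5.3 + 0.28·8.9 + 0.25·11 + 0.2·3.75 = 7.423.

7.4230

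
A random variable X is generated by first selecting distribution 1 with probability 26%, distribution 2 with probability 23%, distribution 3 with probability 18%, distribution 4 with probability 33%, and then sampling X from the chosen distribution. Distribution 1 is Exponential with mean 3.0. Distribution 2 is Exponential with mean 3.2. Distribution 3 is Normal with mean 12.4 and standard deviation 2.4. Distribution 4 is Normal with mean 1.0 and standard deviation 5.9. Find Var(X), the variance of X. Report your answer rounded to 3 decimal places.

Per component, 1: μ=3, E[X²]=18; 2: μ=3.2, E[X²]=20.48; 3: μ=12.4, E[X²]=159.52; 4: μ=1, E[X²]=35.81.
E[X] = 0.26·3 + 0.23·3.2 + 0.18·12.4 + 0.33·1 = 4.078.
E[X²] = 0.26·18 + 0.23·20.48 + 0.18·159.52 + 0.33·35.81 = 49.9213.
Var(X) = E[X²] − (E[X])² = 49.9213 − 16.6301 = 33.2912.

33.291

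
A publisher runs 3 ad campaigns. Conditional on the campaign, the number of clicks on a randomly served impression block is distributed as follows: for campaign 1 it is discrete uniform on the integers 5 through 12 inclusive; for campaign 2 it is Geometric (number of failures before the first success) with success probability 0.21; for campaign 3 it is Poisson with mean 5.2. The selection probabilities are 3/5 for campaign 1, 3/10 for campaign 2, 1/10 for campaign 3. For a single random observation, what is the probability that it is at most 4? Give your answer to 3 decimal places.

0.248

Conditional on each campaign, P(X ≤ 4): 1: 0; 2: 0.692294; 3: 0.406128.
By total probability, P(X ≤ 4) = 0.6·0 + 0.3·0.692294 + 0.1·0.406128 = 0.248301.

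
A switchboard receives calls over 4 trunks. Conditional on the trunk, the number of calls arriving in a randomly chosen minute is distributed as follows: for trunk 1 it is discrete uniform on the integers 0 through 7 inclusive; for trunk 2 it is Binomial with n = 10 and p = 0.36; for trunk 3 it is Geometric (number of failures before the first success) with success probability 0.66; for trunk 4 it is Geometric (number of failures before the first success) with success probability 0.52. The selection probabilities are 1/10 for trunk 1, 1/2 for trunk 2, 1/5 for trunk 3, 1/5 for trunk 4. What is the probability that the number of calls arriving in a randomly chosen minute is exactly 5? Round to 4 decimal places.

Conditional on each trunk, P(X = 5): 1: 0.125; 2: 0.163611; 3: 0.00299874; 4: 0.0132498.
By total probability, P(X = 5) = 0.1·0.125 + 0.5·0.163611 + 0.2·0.00299874 + 0.2·0.0132498 = 0.0975553.

0.0976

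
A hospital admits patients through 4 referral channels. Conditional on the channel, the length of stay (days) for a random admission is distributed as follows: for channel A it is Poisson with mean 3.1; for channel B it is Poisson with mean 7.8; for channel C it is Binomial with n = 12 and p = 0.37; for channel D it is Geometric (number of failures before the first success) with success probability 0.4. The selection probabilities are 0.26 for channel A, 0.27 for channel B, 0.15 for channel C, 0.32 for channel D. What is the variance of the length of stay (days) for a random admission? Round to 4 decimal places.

10.6667

Per component, A: μ=3.1, E[X²]=12.71; B: μ=7.8, E[X²]=68.64; C: μ=4.44, E[X²]=22.5108; D: μ=1.5, E[X²]=6.
E[X] = 0.26·3.1 + 0.27·7.8 + 0.15·4.44 + 0.32·1.5 = 4.058.
E[X²] = 0.26·12.71 + 0.27·68.64 + 0.15·22.5108 + 0.32·6 = 27.134.
Var(X) = E[X²] − (E[X])² = 27.134 − 16.4674 = 10.6667.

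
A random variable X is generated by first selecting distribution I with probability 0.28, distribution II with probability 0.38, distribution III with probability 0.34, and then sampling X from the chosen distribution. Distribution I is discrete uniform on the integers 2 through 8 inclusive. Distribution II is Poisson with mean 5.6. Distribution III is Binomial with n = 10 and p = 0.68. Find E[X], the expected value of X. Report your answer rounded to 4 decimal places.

Component means — I: 5; II: 5.6; III: 6.8.
E[X] = 0.28·5 + 0.38·5.6 + 0.34·6.8 = 5.84.

5.8400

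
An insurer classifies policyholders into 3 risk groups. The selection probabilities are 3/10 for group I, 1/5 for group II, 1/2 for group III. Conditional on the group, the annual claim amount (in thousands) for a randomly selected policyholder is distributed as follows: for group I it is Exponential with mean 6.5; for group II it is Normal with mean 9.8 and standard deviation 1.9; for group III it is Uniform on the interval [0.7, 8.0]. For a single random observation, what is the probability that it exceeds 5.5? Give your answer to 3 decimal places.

Conditional on each group, P(X > 5.5): I: 0.429062; II: 0.988187; III: 0.342466.
By total probability, P(X > 5.5) = 0.3·0.429062 + 0.2·0.988187 + 0.5·0.342466 = 0.497589.

0.498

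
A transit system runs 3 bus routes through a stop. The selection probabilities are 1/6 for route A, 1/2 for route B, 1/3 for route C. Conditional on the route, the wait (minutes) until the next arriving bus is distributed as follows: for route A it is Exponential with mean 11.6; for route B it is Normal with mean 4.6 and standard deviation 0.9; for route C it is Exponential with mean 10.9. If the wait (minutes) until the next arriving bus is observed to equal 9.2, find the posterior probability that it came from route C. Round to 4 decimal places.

Likelihoods f(9.2 | ·): A: 0.0390033; B: 9.41957e-07; C: 0.0394469.
Posterior ∝ prior × likelihood. Numerator for C: 0.333333·0.0394469 = 0.013149.
Normalizing constant: 0.166667·0.0390033 + 0.5·9.41957e-07 + 0.333333·0.0394469 = 0.01965.
P(C | observation) = 0.013149 / 0.01965 = 0.669159.

0.6692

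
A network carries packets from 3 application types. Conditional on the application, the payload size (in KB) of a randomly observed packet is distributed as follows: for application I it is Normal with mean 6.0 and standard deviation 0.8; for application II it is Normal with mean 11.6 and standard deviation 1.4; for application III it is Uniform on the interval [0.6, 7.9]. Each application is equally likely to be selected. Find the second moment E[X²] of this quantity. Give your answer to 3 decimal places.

For each component E[X²] = Var + (mean)², giving I: 36.64; II: 136.52; III: 22.5033.
Overall E[X²] = 0.333333·36.64 + 0.333333·136.52 + 0.333333·22.5033 = 65.2211.

65.221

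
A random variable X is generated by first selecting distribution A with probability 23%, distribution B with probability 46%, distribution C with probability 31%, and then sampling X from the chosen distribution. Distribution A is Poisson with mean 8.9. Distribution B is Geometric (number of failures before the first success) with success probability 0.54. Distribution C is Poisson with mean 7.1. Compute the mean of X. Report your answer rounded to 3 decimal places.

Component means — A: 8.9; B: 0.851852; C: 7.1.
E[X] = 0.23·8.9 + 0.46·0.851852 + 0.31·7.1 = 4.63985.

4.640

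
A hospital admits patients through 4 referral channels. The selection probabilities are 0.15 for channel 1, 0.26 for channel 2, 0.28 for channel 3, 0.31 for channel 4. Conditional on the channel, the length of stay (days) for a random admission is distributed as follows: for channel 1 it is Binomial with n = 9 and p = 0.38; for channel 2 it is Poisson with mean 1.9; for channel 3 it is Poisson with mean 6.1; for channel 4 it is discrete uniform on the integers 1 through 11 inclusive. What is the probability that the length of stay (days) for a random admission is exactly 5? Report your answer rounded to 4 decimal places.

0.1025

Conditional on each channel, P(X = 5): 1: 0.147521; 2: 0.0308622; 3: 0.15786; 4: 0.0909091.
By total probability, P(X = 5) = 0.15·0.147521 + 0.26·0.0308622 + 0.28·0.15786 + 0.31·0.0909091 = 0.102535.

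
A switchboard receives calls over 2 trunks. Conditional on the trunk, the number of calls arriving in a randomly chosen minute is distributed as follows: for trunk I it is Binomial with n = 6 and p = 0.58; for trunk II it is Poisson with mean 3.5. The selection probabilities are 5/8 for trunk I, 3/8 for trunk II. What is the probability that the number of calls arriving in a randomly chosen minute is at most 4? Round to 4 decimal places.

Conditional on each trunk, P(X ≤ 4): I: 0.796529; II: 0.725445.
By total probability, P(X ≤ 4) = 0.625·0.796529 + 0.375·0.725445 = 0.769873.

0.7699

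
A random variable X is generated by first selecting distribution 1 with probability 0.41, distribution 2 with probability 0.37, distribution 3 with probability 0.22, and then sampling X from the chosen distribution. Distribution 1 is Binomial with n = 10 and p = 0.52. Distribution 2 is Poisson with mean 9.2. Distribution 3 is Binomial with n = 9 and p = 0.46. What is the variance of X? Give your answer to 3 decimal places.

Per component, 1: μ=5.2, E[X²]=29.536; 2: μ=9.2, E[X²]=93.84; 3: μ=4.14, E[X²]=19.3752.
E[X] = 0.41·5.2 + 0.37·9.2 + 0.22·4.14 = 6.4468.
E[X²] = 0.41·29.536 + 0.37·93.84 + 0.22·19.3752 = 51.0931.
Var(X) = E[X²] − (E[X])² = 51.0931 − 41.5612 = 9.53187.

9.532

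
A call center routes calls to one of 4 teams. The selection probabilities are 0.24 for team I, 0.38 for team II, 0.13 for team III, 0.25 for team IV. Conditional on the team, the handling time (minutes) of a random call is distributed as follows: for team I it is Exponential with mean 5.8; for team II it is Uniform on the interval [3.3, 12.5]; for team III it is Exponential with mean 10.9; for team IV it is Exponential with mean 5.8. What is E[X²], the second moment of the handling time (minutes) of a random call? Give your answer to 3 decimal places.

For each component E[X²] = Var + (mean)², giving I: 67.28; II: 69.4633; III: 237.62; IV: 67.28.
Overall E[X²] = 0.24·67.28 + 0.38·69.4633 + 0.13·237.62 + 0.25·67.28 = 90.2539.

90.254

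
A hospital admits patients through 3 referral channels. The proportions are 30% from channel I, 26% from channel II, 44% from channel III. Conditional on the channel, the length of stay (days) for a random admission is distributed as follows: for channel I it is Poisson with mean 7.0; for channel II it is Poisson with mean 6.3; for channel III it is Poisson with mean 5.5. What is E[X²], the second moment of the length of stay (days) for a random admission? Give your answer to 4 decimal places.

44.4874

For each component E[X²] = Var + (mean)², giving I: 56; II: 45.99; III: 35.75.
Overall E[X²] = 0.3·56 + 0.26·45.99 + 0.44·35.75 = 44.4874.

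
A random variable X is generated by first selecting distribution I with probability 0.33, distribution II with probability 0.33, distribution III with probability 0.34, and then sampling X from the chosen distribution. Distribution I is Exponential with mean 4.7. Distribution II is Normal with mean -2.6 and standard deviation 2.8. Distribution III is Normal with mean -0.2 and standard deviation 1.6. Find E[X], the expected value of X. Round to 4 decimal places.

0.6250

Component means — I: 4.7; II: -2.6; III: -0.2.
E[X] = 0.33·4.7 + 0.33·-2.6 + 0.34·-0.2 = 0.625.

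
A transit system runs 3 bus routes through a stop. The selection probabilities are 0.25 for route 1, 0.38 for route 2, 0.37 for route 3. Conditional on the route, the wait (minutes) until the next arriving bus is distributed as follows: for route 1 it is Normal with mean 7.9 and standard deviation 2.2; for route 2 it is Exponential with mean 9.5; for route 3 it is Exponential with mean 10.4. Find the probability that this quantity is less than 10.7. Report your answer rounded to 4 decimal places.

Conditional on each route, P(X < 10.7): 1: 0.898443; 2: 0.675774; 3: 0.642581.
By total probability, P(X < 10.7) = 0.25·0.898443 + 0.38·0.675774 + 0.37·0.642581 = 0.71916.

0.7192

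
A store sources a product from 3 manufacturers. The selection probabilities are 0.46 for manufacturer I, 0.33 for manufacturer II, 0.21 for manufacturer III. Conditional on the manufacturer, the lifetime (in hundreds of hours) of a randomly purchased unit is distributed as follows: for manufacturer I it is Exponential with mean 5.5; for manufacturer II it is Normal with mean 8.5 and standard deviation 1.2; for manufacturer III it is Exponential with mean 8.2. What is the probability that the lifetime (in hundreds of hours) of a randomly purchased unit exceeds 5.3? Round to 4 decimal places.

Conditional on each manufacturer, P(X > 5.3): I: 0.381503; II: 0.99617; III: 0.523959.
By total probability, P(X > 5.3) = 0.46·0.381503 + 0.33·0.99617 + 0.21·0.523959 = 0.614259.

0.6143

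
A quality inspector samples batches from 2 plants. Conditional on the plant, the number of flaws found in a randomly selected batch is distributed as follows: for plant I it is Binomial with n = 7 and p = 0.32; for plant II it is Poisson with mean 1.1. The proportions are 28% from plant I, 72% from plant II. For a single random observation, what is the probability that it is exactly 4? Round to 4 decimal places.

Conditional on each plant, P(X = 4): I: 0.115397; II: 0.0203065.
By total probability, P(X = 4) = 0.28·0.115397 + 0.72·0.0203065 = 0.0469319.

0.0469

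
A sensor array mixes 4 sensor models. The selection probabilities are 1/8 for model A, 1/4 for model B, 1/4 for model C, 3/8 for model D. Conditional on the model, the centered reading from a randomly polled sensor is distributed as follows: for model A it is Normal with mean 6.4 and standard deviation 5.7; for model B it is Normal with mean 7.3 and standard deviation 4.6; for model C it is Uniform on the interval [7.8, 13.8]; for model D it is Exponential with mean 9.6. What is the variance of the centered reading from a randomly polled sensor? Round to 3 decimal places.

Per component, A: μ=6.4, E[X²]=73.45; B: μ=7.3, E[X²]=74.45; C: μ=10.8, E[X²]=119.64; D: μ=9.6, E[X²]=184.32.
E[X] = 0.125·6.4 + 0.25·7.3 + 0.25·10.8 + 0.375·9.6 = 8.925.
E[X²] = 0.125·73.45 + 0.25·74.45 + 0.25·119.64 + 0.375·184.32 = 126.824.
Var(X) = E[X²] − (E[X])² = 126.824 − 79.6556 = 47.1681.

47.168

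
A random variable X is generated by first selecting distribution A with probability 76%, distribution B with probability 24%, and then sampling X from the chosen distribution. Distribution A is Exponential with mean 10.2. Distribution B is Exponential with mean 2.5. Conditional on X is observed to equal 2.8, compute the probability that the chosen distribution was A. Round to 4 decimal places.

0.6438

Likelihoods f(2.8 | ·): A: 0.0745044; B: 0.130512.
Posterior ∝ prior × likelihood. Numerator for A: 0.76·0.0745044 = 0.0566233.
Normalizing constant: 0.76·0.0745044 + 0.24·0.130512 = 0.0879462.
P(A | observation) = 0.0566233 / 0.0879462 = 0.643841.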